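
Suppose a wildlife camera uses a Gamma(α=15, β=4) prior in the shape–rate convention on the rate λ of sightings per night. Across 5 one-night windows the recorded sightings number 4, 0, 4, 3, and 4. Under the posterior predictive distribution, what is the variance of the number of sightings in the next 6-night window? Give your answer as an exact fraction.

Total count: 4 + 0 + 4 + 3 + 4 = 15.
Total exposure: 5 nights.
The Gamma prior is conjugate for the Poisson rate, so λ | data ~ Gamma(15+15, 4+5) = Gamma(30, 9).
The posterior predictive for a window of length T is Negative Binomial with variance T·α'·(β'+T)/β'² = 6·30·15/81 = 100/3.

100/3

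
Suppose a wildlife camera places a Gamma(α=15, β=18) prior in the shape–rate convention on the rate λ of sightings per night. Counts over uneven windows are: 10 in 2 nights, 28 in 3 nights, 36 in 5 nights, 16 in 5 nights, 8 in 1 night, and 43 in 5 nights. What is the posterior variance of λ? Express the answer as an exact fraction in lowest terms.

Total count: 10 + 28 + 36 + 16 + 8 + 43 = 141.
Total exposure: 2 + 3 + 5 + 5 + 1 + 5 = 21 nights.
Posterior: α' = 15 + 141 = 156, β' = 18 + 21 = 39.
Posterior variance = α'/β'² = 156/1521 = 4/39.

4/39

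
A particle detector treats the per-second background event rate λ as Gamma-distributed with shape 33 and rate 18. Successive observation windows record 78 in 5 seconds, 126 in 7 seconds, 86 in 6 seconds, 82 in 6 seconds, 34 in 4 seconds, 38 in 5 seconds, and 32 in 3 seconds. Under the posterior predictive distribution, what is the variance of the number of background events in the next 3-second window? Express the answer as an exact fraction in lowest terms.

Total count: 78 + 126 + 86 + 82 + 34 + 38 + 32 = 476.
Total exposure: 5 + 7 + 6 + 6 + 4 + 5 + 3 = 36 seconds.
Posterior: α' = 33 + 476 = 509, β' = 18 + 36 = 54.
The posterior predictive for a window of length T is Negative Binomial with variance T·α'·(β'+T)/β'² = 3·509·57/2916 = 9671/324.

9671/324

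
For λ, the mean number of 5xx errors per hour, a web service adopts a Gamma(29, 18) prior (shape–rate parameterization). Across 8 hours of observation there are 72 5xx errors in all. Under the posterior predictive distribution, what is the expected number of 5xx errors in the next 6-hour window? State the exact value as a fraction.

Total count 72 over total exposure 8 hours.
Gamma(α, β) with Poisson data over total exposure Σt gives posterior Gamma(α+Σx, β+Σt) = Gamma(101, 26).
Predictive mean over a 6-hour window = T·E[λ|data] = 6·101/26 = 303/13.

303/13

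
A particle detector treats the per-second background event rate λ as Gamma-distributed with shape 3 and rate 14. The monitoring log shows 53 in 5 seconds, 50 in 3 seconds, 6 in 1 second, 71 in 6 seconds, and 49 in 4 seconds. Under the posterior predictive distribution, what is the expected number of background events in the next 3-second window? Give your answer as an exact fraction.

232/11

Total count: 53 + 50 + 6 + 71 + 49 = 229.
Total exposure: 5 + 3 + 1 + 6 + 4 = 19 seconds.
Conjugate update: add total count to the shape and total exposure to the rate, giving Gamma(232, 33).
Predictive mean over a 3-second window = T·E[λ|data] = 3·232/33 = 232/11.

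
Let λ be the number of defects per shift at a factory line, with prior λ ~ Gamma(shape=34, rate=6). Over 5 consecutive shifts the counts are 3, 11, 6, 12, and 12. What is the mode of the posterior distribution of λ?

Total count: 3 + 11 + 6 + 12 + 12 = 44.
Total exposure: 5 shifts.
Gamma(α, β) with Poisson data over total exposure Σt gives posterior Gamma(α+Σx, β+Σt) = Gamma(78, 11).
Posterior mode = (α'−1)/β' = 77/11 = 7.

7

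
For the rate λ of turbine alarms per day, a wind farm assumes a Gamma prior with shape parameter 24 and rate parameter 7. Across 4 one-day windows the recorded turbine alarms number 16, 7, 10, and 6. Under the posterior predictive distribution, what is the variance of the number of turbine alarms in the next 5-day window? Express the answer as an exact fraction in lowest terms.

5040/121

Total count: 16 + 7 + 10 + 6 = 39.
Total exposure: 4 days.
The Gamma prior is conjugate for the Poisson rate, so λ | data ~ Gamma(24+39, 7+4) = Gamma(63, 11).
The posterior predictive for a window of length T is Negative Binomial with variance T·α'·(β'+T)/β'² = 5·63·16/121 = 5040/121.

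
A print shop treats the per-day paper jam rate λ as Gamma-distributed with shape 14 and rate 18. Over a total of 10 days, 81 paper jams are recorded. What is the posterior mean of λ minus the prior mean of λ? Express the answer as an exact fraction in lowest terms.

Total count 81 over total exposure 10 days.
The Gamma prior is conjugate for the Poisson rate, so λ | data ~ Gamma(14+81, 18+10) = Gamma(95, 28).
Posterior mean = 95/28 = 95/28; prior mean = 14/18 = 7/9. Difference = 95/28 − 7/9 = 659/252.

659/252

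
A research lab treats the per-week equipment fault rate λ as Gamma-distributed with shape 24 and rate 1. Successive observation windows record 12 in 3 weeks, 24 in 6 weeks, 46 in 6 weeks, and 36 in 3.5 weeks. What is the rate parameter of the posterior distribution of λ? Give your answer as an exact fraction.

39/2

Total count: 12 + 24 + 46 + 36 = 118.
Total exposure: 3 + 6 + 6 + 3.5 = 18.5 weeks.
Conjugate update: add total count to the shape and total exposure to the rate, giving Gamma(142, 39/2).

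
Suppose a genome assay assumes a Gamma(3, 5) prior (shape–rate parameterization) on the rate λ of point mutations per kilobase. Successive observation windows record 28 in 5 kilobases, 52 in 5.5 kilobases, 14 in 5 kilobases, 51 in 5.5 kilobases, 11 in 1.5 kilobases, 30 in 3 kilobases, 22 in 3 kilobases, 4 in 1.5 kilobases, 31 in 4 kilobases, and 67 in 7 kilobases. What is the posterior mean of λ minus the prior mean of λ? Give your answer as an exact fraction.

Total count: 28 + 52 + 14 + 51 + 11 + 30 + 22 + 4 + 31 + 67 = 310.
Total exposure: 5 + 5.5 + 5 + 5.5 + 1.5 + 3 + 3 + 1.5 + 4 + 7 = 41 kilobases.
Gamma(α, β) with Poisson data over total exposure Σt gives posterior Gamma(α+Σx, β+Σt) = Gamma(313, 46).
Posterior mean = 313/46 = 313/46; prior mean = 3/5 = 3/5. Difference = 313/46 − 3/5 = 1427/230.

1427/230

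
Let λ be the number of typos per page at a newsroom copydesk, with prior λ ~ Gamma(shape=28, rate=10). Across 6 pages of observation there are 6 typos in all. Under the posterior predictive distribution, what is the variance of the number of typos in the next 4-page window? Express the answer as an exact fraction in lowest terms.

Total count 6 over total exposure 6 pages.
The Gamma prior is conjugate for the Poisson rate, so λ | data ~ Gamma(28+6, 10+6) = Gamma(34, 16).
The posterior predictive for a window of length T is Negative Binomial with variance T·α'·(β'+T)/β'² = 4·34·20/256 = 85/8.

85/8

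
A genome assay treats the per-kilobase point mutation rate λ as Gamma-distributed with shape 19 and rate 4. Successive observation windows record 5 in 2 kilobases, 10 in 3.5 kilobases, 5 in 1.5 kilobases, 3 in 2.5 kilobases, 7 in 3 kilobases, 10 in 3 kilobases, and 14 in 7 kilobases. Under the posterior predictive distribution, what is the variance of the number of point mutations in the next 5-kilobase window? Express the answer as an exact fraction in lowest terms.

45990/2809

Total count: 5 + 10 + 5 + 3 + 7 + 10 + 14 = 54.
Total exposure: 2 + 3.5 + 1.5 + 2.5 + 3 + 3 + 7 = 22.5 kilobases.
Gamma(α, β) with Poisson data over total exposure Σt gives posterior Gamma(α+Σx, β+Σt) = Gamma(73, 53/2).
The posterior predictive for a window of length T is Negative Binomial with variance T·α'·(β'+T)/β'² = 5·73·(63/2)/(2809/4) = 45990/2809.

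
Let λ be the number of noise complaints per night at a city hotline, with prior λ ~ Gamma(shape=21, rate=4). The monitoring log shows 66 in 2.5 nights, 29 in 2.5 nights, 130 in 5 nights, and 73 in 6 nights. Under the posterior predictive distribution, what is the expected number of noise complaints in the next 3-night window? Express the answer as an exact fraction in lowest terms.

957/20

Total count: 66 + 29 + 130 + 73 = 298.
Total exposure: 2.5 + 2.5 + 5 + 6 = 16 nights.
Conjugate update: add total count to the shape and total exposure to the rate, giving Gamma(319, 20).
Predictive mean over a 3-night window = T·E[λ|data] = 3·319/20 = 957/20.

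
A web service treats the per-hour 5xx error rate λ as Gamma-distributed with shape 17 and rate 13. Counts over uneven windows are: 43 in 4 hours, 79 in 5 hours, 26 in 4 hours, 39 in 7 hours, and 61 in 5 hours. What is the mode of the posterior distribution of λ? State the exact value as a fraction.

Total count: 43 + 79 + 26 + 39 + 61 = 248.
Total exposure: 4 + 5 + 4 + 7 + 5 = 25 hours.
The Gamma prior is conjugate for the Poisson rate, so λ | data ~ Gamma(17+248, 13+25) = Gamma(265, 38).
Posterior mode = (α'−1)/β' = 264/38 = 132/19.

132/19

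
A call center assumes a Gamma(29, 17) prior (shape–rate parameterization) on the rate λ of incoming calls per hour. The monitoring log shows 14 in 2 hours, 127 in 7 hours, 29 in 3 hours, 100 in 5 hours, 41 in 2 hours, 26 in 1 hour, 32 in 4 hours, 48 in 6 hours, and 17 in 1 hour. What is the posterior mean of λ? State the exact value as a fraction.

463/48

Total count: 14 + 127 + 29 + 100 + 41 + 26 + 32 + 48 + 17 = 434.
Total exposure: 2 + 7 + 3 + 5 + 2 + 1 + 4 + 6 + 1 = 31 hours.
Conjugate update: add total count to the shape and total exposure to the rate, giving Gamma(463, 48).
Posterior mean = α'/β' = 463/48.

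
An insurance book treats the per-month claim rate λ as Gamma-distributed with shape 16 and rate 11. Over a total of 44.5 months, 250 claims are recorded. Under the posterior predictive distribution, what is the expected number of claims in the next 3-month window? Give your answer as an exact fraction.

Total count 250 over total exposure 44.5 months.
By Gamma–Poisson conjugacy, the posterior is Gamma(α + Σx, β + Σt) = Gamma(16 + 250, 11 + 44.5) = Gamma(266, 111/2).
Predictive mean over a 3-month window = T·E[λ|data] = 3·266/(111/2) = 532/37.

532/37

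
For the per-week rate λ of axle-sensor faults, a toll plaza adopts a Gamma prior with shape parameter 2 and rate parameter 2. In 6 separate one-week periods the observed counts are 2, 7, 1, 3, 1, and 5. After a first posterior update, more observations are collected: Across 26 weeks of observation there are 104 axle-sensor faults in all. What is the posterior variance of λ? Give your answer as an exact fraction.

125/1156

Total count: 2 + 7 + 1 + 3 + 1 + 5 = 19.
Total exposure: 6 weeks.
After the first batch: Gamma(2 + 19, 2 + 6) = Gamma(21, 8).
Total count 104 over total exposure 26 weeks.
After the second batch: Gamma(21 + 104, 8 + 26) = Gamma(125, 34).
Posterior variance = α'/β'² = 125/1156.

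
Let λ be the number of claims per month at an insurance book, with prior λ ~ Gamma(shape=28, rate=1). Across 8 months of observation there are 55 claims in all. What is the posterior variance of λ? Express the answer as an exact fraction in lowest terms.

Total count 55 over total exposure 8 months.
By Gamma–Poisson conjugacy, the posterior is Gamma(α + Σx, β + Σt) = Gamma(28 + 55, 1 + 8) = Gamma(83, 9).
Posterior variance = α'/β'² = 83/81.

83/81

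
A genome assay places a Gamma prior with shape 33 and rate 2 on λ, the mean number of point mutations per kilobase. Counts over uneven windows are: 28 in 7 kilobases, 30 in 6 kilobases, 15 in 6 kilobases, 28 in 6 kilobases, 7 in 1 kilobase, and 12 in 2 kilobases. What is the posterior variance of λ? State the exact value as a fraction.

Total count: 28 + 30 + 15 + 28 + 7 + 12 = 120.
Total exposure: 7 + 6 + 6 + 6 + 1 + 2 = 28 kilobases.
By Gamma–Poisson conjugacy, the posterior is Gamma(α + Σx, β + Σt) = Gamma(33 + 120, 2 + 28) = Gamma(153, 30).
Posterior variance = α'/β'² = 153/900 = 17/100.

17/100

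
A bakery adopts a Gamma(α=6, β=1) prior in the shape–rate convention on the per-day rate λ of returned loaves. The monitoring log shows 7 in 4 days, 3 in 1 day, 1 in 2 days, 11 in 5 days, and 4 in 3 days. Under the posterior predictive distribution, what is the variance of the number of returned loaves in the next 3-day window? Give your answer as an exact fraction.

57/8

Total count: 7 + 3 + 1 + 11 + 4 = 26.
Total exposure: 4 + 1 + 2 + 5 + 3 = 15 days.
By Gamma–Poisson conjugacy, the posterior is Gamma(α + Σx, β + Σt) = Gamma(6 + 26, 1 + 15) = Gamma(32, 16).
The posterior predictive for a window of length T is Negative Binomial with variance T·α'·(β'+T)/β'² = 3·32·19/256 = 57/8.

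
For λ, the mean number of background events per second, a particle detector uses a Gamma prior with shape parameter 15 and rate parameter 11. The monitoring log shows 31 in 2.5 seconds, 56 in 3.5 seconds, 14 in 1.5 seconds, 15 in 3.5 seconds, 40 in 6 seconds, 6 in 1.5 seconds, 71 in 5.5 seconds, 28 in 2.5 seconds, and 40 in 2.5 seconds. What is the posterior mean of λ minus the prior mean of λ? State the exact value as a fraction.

Total count: 31 + 56 + 14 + 15 + 40 + 6 + 71 + 28 + 40 = 301.
Total exposure: 2.5 + 3.5 + 1.5 + 3.5 + 6 + 1.5 + 5.5 + 2.5 + 2.5 = 29 seconds.
Posterior: α' = 15 + 301 = 316, β' = 11 + 29 = 40.
Posterior mean = 316/40 = 79/10; prior mean = 15/11 = 15/11. Difference = 79/10 − 15/11 = 719/110.

719/110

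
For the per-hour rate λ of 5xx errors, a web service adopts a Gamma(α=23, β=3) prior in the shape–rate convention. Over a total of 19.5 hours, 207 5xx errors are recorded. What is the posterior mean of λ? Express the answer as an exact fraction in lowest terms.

Total count 207 over total exposure 19.5 hours.
Conjugate update: add total count to the shape and total exposure to the rate, giving Gamma(230, 45/2).
Posterior mean = α'/β' = 230/(45/2) = 92/9.

92/9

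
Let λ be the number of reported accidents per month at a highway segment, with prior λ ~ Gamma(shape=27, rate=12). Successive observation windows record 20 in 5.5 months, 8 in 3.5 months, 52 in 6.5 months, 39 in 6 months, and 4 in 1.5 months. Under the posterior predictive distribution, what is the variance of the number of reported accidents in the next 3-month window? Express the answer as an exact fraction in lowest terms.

Total count: 20 + 8 + 52 + 39 + 4 = 123.
Total exposure: 5.5 + 3.5 + 6.5 + 6 + 1.5 = 23 months.
Gamma(α, β) with Poisson data over total exposure Σt gives posterior Gamma(α+Σx, β+Σt) = Gamma(150, 35).
The posterior predictive for a window of length T is Negative Binomial with variance T·α'·(β'+T)/β'² = 3·150·38/1225 = 684/49.

684/49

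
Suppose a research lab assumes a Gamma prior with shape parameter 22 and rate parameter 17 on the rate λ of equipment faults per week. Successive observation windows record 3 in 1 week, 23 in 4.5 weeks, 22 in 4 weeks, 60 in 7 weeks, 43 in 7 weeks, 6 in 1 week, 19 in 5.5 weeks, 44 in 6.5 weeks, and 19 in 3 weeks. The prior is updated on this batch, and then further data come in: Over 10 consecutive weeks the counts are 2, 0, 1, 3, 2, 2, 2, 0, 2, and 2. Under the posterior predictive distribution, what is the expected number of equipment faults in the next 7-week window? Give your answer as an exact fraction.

554/19

Total count: 3 + 23 + 22 + 60 + 43 + 6 + 19 + 44 + 19 = 239.
Total exposure: 1 + 4.5 + 4 + 7 + 7 + 1 + 5.5 + 6.5 + 3 = 39.5 weeks.
After the first batch: Gamma(22 + 239, 17 + 39.5) = Gamma(261, 113/2).
Total count: 2 + 0 + 1 + 3 + 2 + 2 + 2 + 0 + 2 + 2 = 16.
Total exposure: 10 weeks.
After the second batch: Gamma(261 + 16, 113/2 + 10) = Gamma(277, 133/2).
Predictive mean over a 7-week window = T·E[λ|data] = 7·277/(133/2) = 554/19.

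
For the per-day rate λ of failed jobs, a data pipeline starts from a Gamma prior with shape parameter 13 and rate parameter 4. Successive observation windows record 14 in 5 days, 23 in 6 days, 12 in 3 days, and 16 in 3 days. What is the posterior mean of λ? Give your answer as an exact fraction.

Total count: 14 + 23 + 12 + 16 = 65.
Total exposure: 5 + 6 + 3 + 3 = 17 days.
The Gamma prior is conjugate for the Poisson rate, so λ | data ~ Gamma(13+65, 4+17) = Gamma(78, 21).
Posterior mean = α'/β' = 78/21 = 26/7.

26/7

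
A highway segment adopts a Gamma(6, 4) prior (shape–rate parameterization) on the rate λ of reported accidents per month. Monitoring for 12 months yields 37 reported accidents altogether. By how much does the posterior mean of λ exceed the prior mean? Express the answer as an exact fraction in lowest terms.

Total count 37 over total exposure 12 months.
Conjugate update: add total count to the shape and total exposure to the rate, giving Gamma(43, 16).
Posterior mean = 43/16 = 43/16; prior mean = 6/4 = 3/2. Difference = 43/16 − 3/2 = 19/16.

19/16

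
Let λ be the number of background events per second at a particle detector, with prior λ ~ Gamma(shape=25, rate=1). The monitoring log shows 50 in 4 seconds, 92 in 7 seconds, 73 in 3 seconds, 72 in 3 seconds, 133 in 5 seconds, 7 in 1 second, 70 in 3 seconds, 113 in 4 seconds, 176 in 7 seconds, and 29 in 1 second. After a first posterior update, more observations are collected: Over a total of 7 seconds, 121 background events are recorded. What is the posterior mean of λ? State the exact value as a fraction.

Total count: 50 + 92 + 73 + 72 + 133 + 7 + 70 + 113 + 176 + 29 = 815.
Total exposure: 4 + 7 + 3 + 3 + 5 + 1 + 3 + 4 + 7 + 1 = 38 seconds.
After the first batch: Gamma(25 + 815, 1 + 38) = Gamma(840, 39).
Total count 121 over total exposure 7 seconds.
After the second batch: Gamma(840 + 121, 39 + 7) = Gamma(961, 46).
Posterior mean = α'/β' = 961/46.

961/46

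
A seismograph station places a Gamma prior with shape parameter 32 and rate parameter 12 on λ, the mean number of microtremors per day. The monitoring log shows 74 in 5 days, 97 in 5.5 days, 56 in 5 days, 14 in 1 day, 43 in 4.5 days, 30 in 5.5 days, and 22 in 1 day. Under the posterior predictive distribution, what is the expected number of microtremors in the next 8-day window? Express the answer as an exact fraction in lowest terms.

5888/79

Total count: 74 + 97 + 56 + 14 + 43 + 30 + 22 = 336.
Total exposure: 5 + 5.5 + 5 + 1 + 4.5 + 5.5 + 1 = 27.5 days.
Gamma(α, β) with Poisson data over total exposure Σt gives posterior Gamma(α+Σx, β+Σt) = Gamma(368, 79/2).
Predictive mean over an 8-day window = T·E[λ|data] = 8·368/(79/2) = 5888/79.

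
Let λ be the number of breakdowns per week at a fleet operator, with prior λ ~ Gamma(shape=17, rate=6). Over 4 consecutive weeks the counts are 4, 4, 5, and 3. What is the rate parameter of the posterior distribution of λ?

Total count: 4 + 4 + 5 + 3 = 16.
Total exposure: 4 weeks.
Conjugate update: add total count to the shape and total exposure to the rate, giving Gamma(33, 10).

10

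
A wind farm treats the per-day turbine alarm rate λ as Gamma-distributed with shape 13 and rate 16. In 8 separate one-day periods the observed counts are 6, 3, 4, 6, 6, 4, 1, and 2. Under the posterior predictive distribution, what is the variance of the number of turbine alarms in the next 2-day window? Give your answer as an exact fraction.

Total count: 6 + 3 + 4 + 6 + 6 + 4 + 1 + 2 = 32.
Total exposure: 8 days.
Conjugate update: add total count to the shape and total exposure to the rate, giving Gamma(45, 24).
The posterior predictive for a window of length T is Negative Binomial with variance T·α'·(β'+T)/β'² = 2·45·26/576 = 65/16.

65/16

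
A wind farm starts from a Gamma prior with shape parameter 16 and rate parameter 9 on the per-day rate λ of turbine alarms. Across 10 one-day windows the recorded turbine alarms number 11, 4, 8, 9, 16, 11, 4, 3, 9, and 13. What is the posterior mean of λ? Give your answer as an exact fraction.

104/19

Total count: 11 + 4 + 8 + 9 + 16 + 11 + 4 + 3 + 9 + 13 = 88.
Total exposure: 10 days.
Gamma(α, β) with Poisson data over total exposure Σt gives posterior Gamma(α+Σx, β+Σt) = Gamma(104, 19).
Posterior mean = α'/β' = 104/19.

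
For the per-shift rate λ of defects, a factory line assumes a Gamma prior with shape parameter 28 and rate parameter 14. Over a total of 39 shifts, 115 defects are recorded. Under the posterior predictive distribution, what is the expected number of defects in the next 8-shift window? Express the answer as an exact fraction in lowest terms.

Total count 115 over total exposure 39 shifts.
By Gamma–Poisson conjugacy, the posterior is Gamma(α + Σx, β + Σt) = Gamma(28 + 115, 14 + 39) = Gamma(143, 53).
Predictive mean over an 8-shift window = T·E[λ|data] = 8·143/53 = 1144/53.

1144/53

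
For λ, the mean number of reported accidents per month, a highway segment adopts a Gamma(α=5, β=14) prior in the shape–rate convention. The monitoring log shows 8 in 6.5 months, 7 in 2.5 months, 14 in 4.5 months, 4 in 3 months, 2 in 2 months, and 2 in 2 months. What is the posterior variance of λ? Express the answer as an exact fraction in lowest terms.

Total count: 8 + 7 + 14 + 4 + 2 + 2 = 37.
Total exposure: 6.5 + 2.5 + 4.5 + 3 + 2 + 2 = 20.5 months.
Gamma(α, β) with Poisson data over total exposure Σt gives posterior Gamma(α+Σx, β+Σt) = Gamma(42, 69/2).
Posterior variance = α'/β'² = 42/(4761/4) = 56/1587.

56/1587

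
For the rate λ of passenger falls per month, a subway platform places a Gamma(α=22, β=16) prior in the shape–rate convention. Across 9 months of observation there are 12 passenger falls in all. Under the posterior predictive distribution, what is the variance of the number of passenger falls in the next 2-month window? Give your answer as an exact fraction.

Total count 12 over total exposure 9 months.
Gamma(α, β) with Poisson data over total exposure Σt gives posterior Gamma(α+Σx, β+Σt) = Gamma(34, 25).
The posterior predictive for a window of length T is Negative Binomial with variance T·α'·(β'+T)/β'² = 2·34·27/625 = 1836/625.

1836/625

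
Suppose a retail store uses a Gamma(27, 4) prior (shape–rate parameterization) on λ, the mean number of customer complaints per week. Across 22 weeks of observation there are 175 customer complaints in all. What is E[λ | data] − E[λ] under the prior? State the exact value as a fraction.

Total count 175 over total exposure 22 weeks.
The Gamma prior is conjugate for the Poisson rate, so λ | data ~ Gamma(27+175, 4+22) = Gamma(202, 26).
Posterior mean = 202/26 = 101/13; prior mean = 27/4 = 27/4. Difference = 101/13 − 27/4 = 53/52.

53/52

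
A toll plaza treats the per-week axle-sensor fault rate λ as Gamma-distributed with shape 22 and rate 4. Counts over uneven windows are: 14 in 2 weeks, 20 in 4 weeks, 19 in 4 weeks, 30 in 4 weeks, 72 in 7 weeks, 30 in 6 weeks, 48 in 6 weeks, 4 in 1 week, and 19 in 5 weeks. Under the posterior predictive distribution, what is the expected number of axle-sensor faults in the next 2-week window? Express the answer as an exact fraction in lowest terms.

556/43

Total count: 14 + 20 + 19 + 30 + 72 + 30 + 48 + 4 + 19 = 256.
Total exposure: 2 + 4 + 4 + 4 + 7 + 6 + 6 + 1 + 5 = 39 weeks.
Gamma(α, β) with Poisson data over total exposure Σt gives posterior Gamma(α+Σx, β+Σt) = Gamma(278, 43).
Predictive mean over a 2-week window = T·E[λ|data] = 2·278/43 = 556/43.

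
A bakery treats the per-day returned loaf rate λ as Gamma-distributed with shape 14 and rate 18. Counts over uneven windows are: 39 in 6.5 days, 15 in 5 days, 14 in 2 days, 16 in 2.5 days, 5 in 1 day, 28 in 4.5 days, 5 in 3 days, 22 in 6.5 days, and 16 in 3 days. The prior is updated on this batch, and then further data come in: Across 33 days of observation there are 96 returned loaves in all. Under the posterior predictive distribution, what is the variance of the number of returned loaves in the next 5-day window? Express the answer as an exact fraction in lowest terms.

Total count: 39 + 15 + 14 + 16 + 5 + 28 + 5 + 22 + 16 = 160.
Total exposure: 6.5 + 5 + 2 + 2.5 + 1 + 4.5 + 3 + 6.5 + 3 = 34 days.
After the first batch: Gamma(14 + 160, 18 + 34) = Gamma(174, 52).
Total count 96 over total exposure 33 days.
After the second batch: Gamma(174 + 96, 52 + 33) = Gamma(270, 85).
The posterior predictive for a window of length T is Negative Binomial with variance T·α'·(β'+T)/β'² = 5·270·90/7225 = 4860/289.

4860/289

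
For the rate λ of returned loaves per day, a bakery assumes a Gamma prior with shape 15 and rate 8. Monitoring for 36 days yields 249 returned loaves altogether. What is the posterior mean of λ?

6

Total count 249 over total exposure 36 days.
Posterior: α' = 15 + 249 = 264, β' = 8 + 36 = 44.
Posterior mean = α'/β' = 264/44 = 6.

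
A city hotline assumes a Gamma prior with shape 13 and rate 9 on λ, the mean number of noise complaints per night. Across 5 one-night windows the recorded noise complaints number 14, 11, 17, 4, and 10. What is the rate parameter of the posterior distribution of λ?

14

Total count: 14 + 11 + 17 + 4 + 10 = 56.
Total exposure: 5 nights.
The Gamma prior is conjugate for the Poisson rate, so λ | data ~ Gamma(13+56, 9+5) = Gamma(69, 14).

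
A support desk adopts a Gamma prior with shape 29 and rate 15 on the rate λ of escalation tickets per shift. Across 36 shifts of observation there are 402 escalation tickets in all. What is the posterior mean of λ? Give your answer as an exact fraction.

Total count 402 over total exposure 36 shifts.
The Gamma prior is conjugate for the Poisson rate, so λ | data ~ Gamma(29+402, 15+36) = Gamma(431, 51).
Posterior mean = α'/β' = 431/51.

431/51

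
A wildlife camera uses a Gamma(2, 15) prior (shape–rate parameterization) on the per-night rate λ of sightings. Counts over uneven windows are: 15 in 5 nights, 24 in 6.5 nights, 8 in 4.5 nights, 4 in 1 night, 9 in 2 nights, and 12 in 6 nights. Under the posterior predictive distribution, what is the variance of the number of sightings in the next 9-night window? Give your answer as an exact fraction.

16317/800

Total count: 15 + 24 + 8 + 4 + 9 + 12 = 72.
Total exposure: 5 + 6.5 + 4.5 + 1 + 2 + 6 = 25 nights.
The Gamma prior is conjugate for the Poisson rate, so λ | data ~ Gamma(2+72, 15+25) = Gamma(74, 40).
The posterior predictive for a window of length T is Negative Binomial with variance T·α'·(β'+T)/β'² = 9·74·49/1600 = 16317/800.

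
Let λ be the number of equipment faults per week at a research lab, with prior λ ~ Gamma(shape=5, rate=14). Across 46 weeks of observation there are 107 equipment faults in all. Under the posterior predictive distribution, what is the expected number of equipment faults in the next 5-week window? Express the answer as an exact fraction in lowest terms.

Total count 107 over total exposure 46 weeks.
The Gamma prior is conjugate for the Poisson rate, so λ | data ~ Gamma(5+107, 14+46) = Gamma(112, 60).
Predictive mean over a 5-week window = T·E[λ|data] = 5·112/60 = 28/3.

28/3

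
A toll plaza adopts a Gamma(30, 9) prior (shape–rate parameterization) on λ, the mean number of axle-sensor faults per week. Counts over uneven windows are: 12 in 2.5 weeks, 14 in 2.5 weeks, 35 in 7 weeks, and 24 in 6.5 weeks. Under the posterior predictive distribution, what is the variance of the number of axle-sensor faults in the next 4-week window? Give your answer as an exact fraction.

11592/605

Total count: 12 + 14 + 35 + 24 = 85.
Total exposure: 2.5 + 2.5 + 7 + 6.5 = 18.5 weeks.
The Gamma prior is conjugate for the Poisson rate, so λ | data ~ Gamma(30+85, 9+18.5) = Gamma(115, 55/2).
The posterior predictive for a window of length T is Negative Binomial with variance T·α'·(β'+T)/β'² = 4·115·(63/2)/(3025/4) = 11592/605.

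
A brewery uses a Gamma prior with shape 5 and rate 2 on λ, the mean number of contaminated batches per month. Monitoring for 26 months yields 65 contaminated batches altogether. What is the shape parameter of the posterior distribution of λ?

Total count 65 over total exposure 26 months.
By Gamma–Poisson conjugacy, the posterior is Gamma(α + Σx, β + Σt) = Gamma(5 + 65, 2 + 26) = Gamma(70, 28).

70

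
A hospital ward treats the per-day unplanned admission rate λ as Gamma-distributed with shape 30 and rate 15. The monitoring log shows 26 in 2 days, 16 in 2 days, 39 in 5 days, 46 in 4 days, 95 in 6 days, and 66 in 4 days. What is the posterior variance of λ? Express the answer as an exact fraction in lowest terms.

Total count: 26 + 16 + 39 + 46 + 95 + 66 = 288.
Total exposure: 2 + 2 + 5 + 4 + 6 + 4 = 23 days.
Conjugate update: add total count to the shape and total exposure to the rate, giving Gamma(318, 38).
Posterior variance = α'/β'² = 318/1444 = 159/722.

159/722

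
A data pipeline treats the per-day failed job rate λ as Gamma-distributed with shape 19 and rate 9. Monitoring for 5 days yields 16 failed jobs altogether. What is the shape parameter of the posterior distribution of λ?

Total count 16 over total exposure 5 days.
Conjugate update: add total count to the shape and total exposure to the rate, giving Gamma(35, 14).

35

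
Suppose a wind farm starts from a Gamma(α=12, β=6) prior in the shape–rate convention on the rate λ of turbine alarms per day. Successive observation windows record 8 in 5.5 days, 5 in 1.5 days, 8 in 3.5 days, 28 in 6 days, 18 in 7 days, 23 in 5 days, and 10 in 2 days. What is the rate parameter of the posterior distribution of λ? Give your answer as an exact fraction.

Total count: 8 + 5 + 8 + 28 + 18 + 23 + 10 = 100.
Total exposure: 5.5 + 1.5 + 3.5 + 6 + 7 + 5 + 2 = 30.5 days.
Conjugate update: add total count to the shape and total exposure to the rate, giving Gamma(112, 73/2).

73/2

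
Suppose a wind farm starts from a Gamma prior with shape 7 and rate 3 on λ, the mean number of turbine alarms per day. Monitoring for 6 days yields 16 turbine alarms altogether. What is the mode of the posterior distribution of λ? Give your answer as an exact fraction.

22/9

Total count 16 over total exposure 6 days.
Posterior: α' = 7 + 16 = 23, β' = 3 + 6 = 9.
Posterior mode = (α'−1)/β' = 22/9.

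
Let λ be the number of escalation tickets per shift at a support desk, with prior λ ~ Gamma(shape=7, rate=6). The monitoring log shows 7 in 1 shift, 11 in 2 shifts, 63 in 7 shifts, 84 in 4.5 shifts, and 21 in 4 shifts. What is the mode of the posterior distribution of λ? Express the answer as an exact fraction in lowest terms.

Total count: 7 + 11 + 63 + 84 + 21 = 186.
Total exposure: 1 + 2 + 7 + 4.5 + 4 = 18.5 shifts.
The Gamma prior is conjugate for the Poisson rate, so λ | data ~ Gamma(7+186, 6+18.5) = Gamma(193, 49/2).
Posterior mode = (α'−1)/β' = 192/(49/2) = 384/49.

384/49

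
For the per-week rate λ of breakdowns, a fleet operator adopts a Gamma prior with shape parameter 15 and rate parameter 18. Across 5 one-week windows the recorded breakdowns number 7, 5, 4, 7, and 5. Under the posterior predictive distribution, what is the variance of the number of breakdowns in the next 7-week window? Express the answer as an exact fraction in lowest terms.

Total count: 7 + 5 + 4 + 7 + 5 = 28.
Total exposure: 5 weeks.
By Gamma–Poisson conjugacy, the posterior is Gamma(α + Σx, β + Σt) = Gamma(15 + 28, 18 + 5) = Gamma(43, 23).
The posterior predictive for a window of length T is Negative Binomial with variance T·α'·(β'+T)/β'² = 7·43·30/529 = 9030/529.

9030/529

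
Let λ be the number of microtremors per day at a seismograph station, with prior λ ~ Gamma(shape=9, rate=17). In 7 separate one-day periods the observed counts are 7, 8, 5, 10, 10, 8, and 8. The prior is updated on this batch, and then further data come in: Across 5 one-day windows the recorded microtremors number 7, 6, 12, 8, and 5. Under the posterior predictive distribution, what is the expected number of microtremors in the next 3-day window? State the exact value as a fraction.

309/29

Total count: 7 + 8 + 5 + 10 + 10 + 8 + 8 = 56.
Total exposure: 7 days.
After the first batch: Gamma(9 + 56, 17 + 7) = Gamma(65, 24).
Total count: 7 + 6 + 12 + 8 + 5 = 38.
Total exposure: 5 days.
After the second batch: Gamma(65 + 38, 24 + 5) = Gamma(103, 29).
Predictive mean over a 3-day window = T·E[λ|data] = 3·103/29 = 309/29.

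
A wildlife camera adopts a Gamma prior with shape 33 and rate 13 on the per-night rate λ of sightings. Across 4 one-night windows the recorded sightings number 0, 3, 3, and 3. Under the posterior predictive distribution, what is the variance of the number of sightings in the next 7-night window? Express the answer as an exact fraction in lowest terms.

7056/289

Total count: 0 + 3 + 3 + 3 = 9.
Total exposure: 4 nights.
The Gamma prior is conjugate for the Poisson rate, so λ | data ~ Gamma(33+9, 13+4) = Gamma(42, 17).
The posterior predictive for a window of length T is Negative Binomial with variance T·α'·(β'+T)/β'² = 7·42·24/289 = 7056/289.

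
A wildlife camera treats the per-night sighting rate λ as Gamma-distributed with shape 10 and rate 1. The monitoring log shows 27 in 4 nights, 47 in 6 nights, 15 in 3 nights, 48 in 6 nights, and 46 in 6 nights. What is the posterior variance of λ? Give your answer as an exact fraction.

193/676

Total count: 27 + 47 + 15 + 48 + 46 = 183.
Total exposure: 4 + 6 + 3 + 6 + 6 = 25 nights.
Conjugate update: add total count to the shape and total exposure to the rate, giving Gamma(193, 26).
Posterior variance = α'/β'² = 193/676.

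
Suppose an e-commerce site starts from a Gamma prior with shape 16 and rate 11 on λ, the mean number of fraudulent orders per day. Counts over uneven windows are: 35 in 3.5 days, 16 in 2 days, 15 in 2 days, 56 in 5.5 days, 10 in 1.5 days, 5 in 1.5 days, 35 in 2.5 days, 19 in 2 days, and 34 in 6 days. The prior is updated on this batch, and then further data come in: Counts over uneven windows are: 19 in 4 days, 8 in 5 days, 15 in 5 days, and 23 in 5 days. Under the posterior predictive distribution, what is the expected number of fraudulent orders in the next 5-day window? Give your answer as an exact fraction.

Total count: 35 + 16 + 15 + 56 + 10 + 5 + 35 + 19 + 34 = 225.
Total exposure: 3.5 + 2 + 2 + 5.5 + 1.5 + 1.5 + 2.5 + 2 + 6 = 26.5 days.
After the first batch: Gamma(16 + 225, 11 + 26.5) = Gamma(241, 75/2).
Total count: 19 + 8 + 15 + 23 = 65.
Total exposure: 4 + 5 + 5 + 5 = 19 days.
After the second batch: Gamma(241 + 65, 75/2 + 19) = Gamma(306, 113/2).
Predictive mean over a 5-day window = T·E[λ|data] = 5·306/(113/2) = 3060/113.

3060/113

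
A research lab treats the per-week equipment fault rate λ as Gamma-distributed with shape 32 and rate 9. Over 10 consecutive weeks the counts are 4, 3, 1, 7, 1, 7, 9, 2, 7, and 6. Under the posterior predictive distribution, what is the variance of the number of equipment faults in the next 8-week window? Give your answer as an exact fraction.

17064/361

Total count: 4 + 3 + 1 + 7 + 1 + 7 + 9 + 2 + 7 + 6 = 47.
Total exposure: 10 weeks.
The Gamma prior is conjugate for the Poisson rate, so λ | data ~ Gamma(32+47, 9+10) = Gamma(79, 19).
The posterior predictive for a window of length T is Negative Binomial with variance T·α'·(β'+T)/β'² = 8·79·27/361 = 17064/361.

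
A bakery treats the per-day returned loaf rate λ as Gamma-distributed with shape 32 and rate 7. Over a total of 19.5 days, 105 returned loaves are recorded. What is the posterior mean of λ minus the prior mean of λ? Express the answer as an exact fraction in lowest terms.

Total count 105 over total exposure 19.5 days.
By Gamma–Poisson conjugacy, the posterior is Gamma(α + Σx, β + Σt) = Gamma(32 + 105, 7 + 19.5) = Gamma(137, 53/2).
Posterior mean = 137/(53/2) = 274/53; prior mean = 32/7 = 32/7. Difference = 274/53 − 32/7 = 222/371.

222/371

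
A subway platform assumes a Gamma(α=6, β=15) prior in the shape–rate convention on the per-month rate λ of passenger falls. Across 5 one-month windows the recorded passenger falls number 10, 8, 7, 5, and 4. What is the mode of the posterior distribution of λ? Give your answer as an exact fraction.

Total count: 10 + 8 + 7 + 5 + 4 = 34.
Total exposure: 5 months.
Gamma(α, β) with Poisson data over total exposure Σt gives posterior Gamma(α+Σx, β+Σt) = Gamma(40, 20).
Posterior mode = (α'−1)/β' = 39/20.

39/20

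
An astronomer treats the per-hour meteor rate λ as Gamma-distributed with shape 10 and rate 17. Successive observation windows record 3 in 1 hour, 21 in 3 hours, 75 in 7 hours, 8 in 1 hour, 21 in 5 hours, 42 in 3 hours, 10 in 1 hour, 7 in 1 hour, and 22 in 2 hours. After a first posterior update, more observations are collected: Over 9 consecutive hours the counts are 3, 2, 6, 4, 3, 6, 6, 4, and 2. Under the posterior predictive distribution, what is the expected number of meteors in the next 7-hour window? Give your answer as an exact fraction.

357/10

Total count: 3 + 21 + 75 + 8 + 21 + 42 + 10 + 7 + 22 = 209.
Total exposure: 1 + 3 + 7 + 1 + 5 + 3 + 1 + 1 + 2 = 24 hours.
After the first batch: Gamma(10 + 209, 17 + 24) = Gamma(219, 41).
Total count: 3 + 2 + 6 + 4 + 3 + 6 + 6 + 4 + 2 = 36.
Total exposure: 9 hours.
After the second batch: Gamma(219 + 36, 41 + 9) = Gamma(255, 50).
Predictive mean over a 7-hour window = T·E[λ|data] = 7·255/50 = 357/10.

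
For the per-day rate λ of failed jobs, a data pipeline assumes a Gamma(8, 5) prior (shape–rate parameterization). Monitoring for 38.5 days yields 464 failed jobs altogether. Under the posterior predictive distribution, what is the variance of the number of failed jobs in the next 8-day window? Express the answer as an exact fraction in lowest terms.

Total count 464 over total exposure 38.5 days.
By Gamma–Poisson conjugacy, the posterior is Gamma(α + Σx, β + Σt) = Gamma(8 + 464, 5 + 38.5) = Gamma(472, 87/2).
The posterior predictive for a window of length T is Negative Binomial with variance T·α'·(β'+T)/β'² = 8·472·(103/2)/(7569/4) = 777856/7569.

777856/7569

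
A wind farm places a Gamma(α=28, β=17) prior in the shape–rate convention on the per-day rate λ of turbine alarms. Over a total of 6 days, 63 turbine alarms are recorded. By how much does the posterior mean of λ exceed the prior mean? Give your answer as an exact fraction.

Total count 63 over total exposure 6 days.
The Gamma prior is conjugate for the Poisson rate, so λ | data ~ Gamma(28+63, 17+6) = Gamma(91, 23).
Posterior mean = 91/23 = 91/23; prior mean = 28/17 = 28/17. Difference = 91/23 − 28/17 = 903/391.

903/391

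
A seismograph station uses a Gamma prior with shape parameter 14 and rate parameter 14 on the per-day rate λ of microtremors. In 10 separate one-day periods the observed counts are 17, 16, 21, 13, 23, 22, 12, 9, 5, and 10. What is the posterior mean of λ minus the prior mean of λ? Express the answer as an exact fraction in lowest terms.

Total count: 17 + 16 + 21 + 13 + 23 + 22 + 12 + 9 + 5 + 10 = 148.
Total exposure: 10 days.
Gamma(α, β) with Poisson data over total exposure Σt gives posterior Gamma(α+Σx, β+Σt) = Gamma(162, 24).
Posterior mean = 162/24 = 27/4; prior mean = 14/14 = 1. Difference = 27/4 − 1 = 23/4.

23/4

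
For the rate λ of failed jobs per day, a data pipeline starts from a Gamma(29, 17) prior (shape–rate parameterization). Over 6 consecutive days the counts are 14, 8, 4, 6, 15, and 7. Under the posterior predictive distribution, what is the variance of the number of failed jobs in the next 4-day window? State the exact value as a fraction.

8964/529

Total count: 14 + 8 + 4 + 6 + 15 + 7 = 54.
Total exposure: 6 days.
Gamma(α, β) with Poisson data over total exposure Σt gives posterior Gamma(α+Σx, β+Σt) = Gamma(83, 23).
The posterior predictive for a window of length T is Negative Binomial with variance T·α'·(β'+T)/β'² = 4·83·27/529 = 8964/529.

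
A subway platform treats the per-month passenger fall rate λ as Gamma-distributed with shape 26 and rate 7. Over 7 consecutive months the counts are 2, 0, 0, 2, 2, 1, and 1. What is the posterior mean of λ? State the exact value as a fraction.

17/7

Total count: 2 + 0 + 0 + 2 + 2 + 1 + 1 = 8.
Total exposure: 7 months.
The Gamma prior is conjugate for the Poisson rate, so λ | data ~ Gamma(26+8, 7+7) = Gamma(34, 14).
Posterior mean = α'/β' = 34/14 = 17/7.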